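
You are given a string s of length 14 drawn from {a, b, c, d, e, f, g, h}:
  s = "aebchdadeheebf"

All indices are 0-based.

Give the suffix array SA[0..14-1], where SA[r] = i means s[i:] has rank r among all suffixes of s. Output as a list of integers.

[6, 0, 2, 12, 3, 5, 7, 1, 11, 10, 8, 13, 4, 9]

sorted suffixes:
  #0 SA[0]=6  'adeheebf'
  #1 SA[1]=0  'aebchdadeheebf'
  #2 SA[2]=2  'bchdadeheebf'
  #3 SA[3]=12  'bf'
  #4 SA[4]=3  'chdadeheebf'
  #5 SA[5]=5  'dadeheebf'
  #6 SA[6]=7  'deheebf'
  #7 SA[7]=1  'ebchdadeheebf'
  #8 SA[8]=11  'ebf'
  #9 SA[9]=10  'eebf'
  #10 SA[10]=8  'eheebf'
  #11 SA[11]=13  'f'
  #12 SA[12]=4  'hdadeheebf'
  #13 SA[13]=9  'heebf'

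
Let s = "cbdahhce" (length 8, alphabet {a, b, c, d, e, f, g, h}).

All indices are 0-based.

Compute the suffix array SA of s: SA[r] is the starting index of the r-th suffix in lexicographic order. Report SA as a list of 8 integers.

rank→(start, suffix):
  0 → (3, 'ahhce')
  1 → (1, 'bdahhce')
  2 → (0, 'cbdahhce')
  3 → (6, 'ce')
  4 → (2, 'dahhce')
  5 → (7, 'e')
  6 → (5, 'hce')
  7 → (4, 'hhce')

[3, 1, 0, 6, 2, 7, 5, 4]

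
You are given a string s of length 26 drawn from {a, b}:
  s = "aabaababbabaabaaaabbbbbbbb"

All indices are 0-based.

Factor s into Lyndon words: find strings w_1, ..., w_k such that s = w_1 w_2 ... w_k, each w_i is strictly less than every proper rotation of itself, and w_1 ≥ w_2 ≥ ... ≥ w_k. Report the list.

emit factor 1: 'aabaababbab' (i=0, period=11)
emit factor 2: 'aab' (i=11, period=3)
emit factor 3: 'aaaabbbbbbbb' (i=14, period=12)

["aabaababbab", "aab", "aaaabbbbbbbb"]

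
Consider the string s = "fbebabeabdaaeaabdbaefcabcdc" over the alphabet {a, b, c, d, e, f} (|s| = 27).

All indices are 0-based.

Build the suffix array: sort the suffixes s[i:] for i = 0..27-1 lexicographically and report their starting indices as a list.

sorted suffixes:
  #0 SA[0]=13  'aabdbaefcabcdc'
  #1 SA[1]=10  'aaeaabdbaefcabcdc'
  #2 SA[2]=22  'abcdc'
  #3 SA[3]=7  'abdaaeaabdbaefcabcdc'
  #4 SA[4]=14  'abdbaefcabcdc'
  #5 SA[5]=4  'abeabdaaeaabdbaefcabcdc'
  #6 SA[6]=11  'aeaabdbaefcabcdc'
  #7 SA[7]=18  'aefcabcdc'
  #8 SA[8]=3  'babeabdaaeaabdbaefcabcdc'
  #9 SA[9]=17  'baefcabcdc'
  #10 SA[10]=23  'bcdc'
  #11 SA[11]=8  'bdaaeaabdbaefcabcdc'
  #12 SA[12]=15  'bdbaefcabcdc'
  #13 SA[13]=5  'beabdaaeaabdbaefcabcdc'
  #14 SA[14]=1  'bebabeabdaaeaabdbaefcabcdc'
  #15 SA[15]=26  'c'
  #16 SA[16]=21  'cabcdc'
  #17 SA[17]=24  'cdc'
  #18 SA[18]=9  'daaeaabdbaefcabcdc'
  #19 SA[19]=16  'dbaefcabcdc'
  #20 SA[20]=25  'dc'
  #21 SA[21]=12  'eaabdbaefcabcdc'
  #22 SA[22]=6  'eabdaaeaabdbaefcabcdc'
  #23 SA[23]=2  'ebabeabdaaeaabdbaefcabcdc'
  #24 SA[24]=19  'efcabcdc'
  #25 SA[25]=0  'fbebabeabdaaeaabdbaefcabcdc'
  #26 SA[26]=20  'fcabcdc'

[13, 10, 22, 7, 14, 4, 11, 18, 3, 17, 23, 8, 15, 5, 1, 26, 21, 24, 9, 16, 25, 12, 6, 2, 19, 0, 20]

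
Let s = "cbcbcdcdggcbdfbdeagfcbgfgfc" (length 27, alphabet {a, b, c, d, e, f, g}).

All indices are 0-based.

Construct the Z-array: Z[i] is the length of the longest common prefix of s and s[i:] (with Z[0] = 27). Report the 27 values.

[27, 0, 3, 0, 1, 0, 1, 0, 0, 0, 2, 0, 0, 0, 0, 0, 0, 0, 0, 0, 2, 0, 0, 0, 0, 0, 1]

Z[0]=27
i=1: outside box; Z[1]=0
i=2: outside box; Z[2]=3 extend→box=[2,5)
i=3: min(r-i=2, Z[1]=0)=0; Z[3]=0
i=4: min(r-i=1, Z[2]=3)=1; Z[4]=1
i=5: outside box; Z[5]=0
i=6: outside box; Z[6]=1 extend→box=[6,7)
i=7: outside box; Z[7]=0
i=8: outside box; Z[8]=0
i=9: outside box; Z[9]=0
i=10: outside box; Z[10]=2 extend→box=[10,12)
i=11: min(r-i=1, Z[1]=0)=0; Z[11]=0
i=12: outside box; Z[12]=0
i=13: outside box; Z[13]=0
i=14: outside box; Z[14]=0
i=15: outside box; Z[15]=0
i=16: outside box; Z[16]=0
i=17: outside box; Z[17]=0
i=18: outside box; Z[18]=0
i=19: outside box; Z[19]=0
i=20: outside box; Z[20]=2 extend→box=[20,22)
i=21: min(r-i=1, Z[1]=0)=0; Z[21]=0
i=22: outside box; Z[22]=0
i=23: outside box; Z[23]=0
i=24: outside box; Z[24]=0
i=25: outside box; Z[25]=0
i=26: outside box; Z[26]=1 extend→box=[26,27)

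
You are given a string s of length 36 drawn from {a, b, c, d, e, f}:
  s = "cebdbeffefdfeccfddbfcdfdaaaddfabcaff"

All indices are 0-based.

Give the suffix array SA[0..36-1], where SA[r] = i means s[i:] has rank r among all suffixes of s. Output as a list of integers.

rank→(start, suffix):
  0 → (24, 'aaaddfabcaff')
  1 → (25, 'aaddfabcaff')
  2 → (30, 'abcaff')
  3 → (26, 'addfabcaff')
  4 → (33, 'aff')
  5 → (31, 'bcaff')
  6 → (2, 'bdbeffefdfeccfddbfcdfdaaaddfabcaff')
  7 → (4, 'beffefdfeccfddbfcdfdaaaddfabcaff')
  8 → (18, 'bfcdfdaaaddfabcaff')
  9 → (32, 'caff')
  10 → (13, 'ccfddbfcdfdaaaddfabcaff')
  11 → (20, 'cdfdaaaddfabcaff')
  12 → (0, 'cebdbeffefdfeccfddbfcdfdaaaddfabcaff')
  13 → (14, 'cfddbfcdfdaaaddfabcaff')
  14 → (23, 'daaaddfabcaff')
  15 → (3, 'dbeffefdfeccfddbfcdfdaaaddfabcaff')
  16 → (17, 'dbfcdfdaaaddfabcaff')
  17 → (16, 'ddbfcdfdaaaddfabcaff')
  18 → (27, 'ddfabcaff')
  19 → (28, 'dfabcaff')
  20 → (21, 'dfdaaaddfabcaff')
  21 → (10, 'dfeccfddbfcdfdaaaddfabcaff')
  22 → (1, 'ebdbeffefdfeccfddbfcdfdaaaddfabcaff')
  23 → (12, 'eccfddbfcdfdaaaddfabcaff')
  24 → (8, 'efdfeccfddbfcdfdaaaddfabcaff')
  25 → (5, 'effefdfeccfddbfcdfdaaaddfabcaff')
  26 → (35, 'f')
  27 → (29, 'fabcaff')
  28 → (19, 'fcdfdaaaddfabcaff')
  29 → (22, 'fdaaaddfabcaff')
  30 → (15, 'fddbfcdfdaaaddfabcaff')
  31 → (9, 'fdfeccfddbfcdfdaaaddfabcaff')
  32 → (11, 'feccfddbfcdfdaaaddfabcaff')
  33 → (7, 'fefdfeccfddbfcdfdaaaddfabcaff')
  34 → (34, 'ff')
  35 → (6, 'ffefdfeccfddbfcdfdaaaddfabcaff')

[24, 25, 30, 26, 33, 31, 2, 4, 18, 32, 13, 20, 0, 14, 23, 3, 17, 16, 27, 28, 21, 10, 1, 12, 8, 5, 35, 29, 19, 22, 15, 9, 11, 7, 34, 6]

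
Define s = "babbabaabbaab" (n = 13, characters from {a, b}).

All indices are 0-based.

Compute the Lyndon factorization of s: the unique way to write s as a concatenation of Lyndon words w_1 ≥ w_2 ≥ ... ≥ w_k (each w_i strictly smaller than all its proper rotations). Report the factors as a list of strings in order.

["b", "abb", "ab", "aabb", "aab"]

emit factor 1: 'b' (i=0, period=1)
emit factor 2: 'abb' (i=1, period=3)
emit factor 3: 'ab' (i=4, period=2)
emit factor 4: 'aabb' (i=6, period=4)
emit factor 5: 'aab' (i=10, period=3)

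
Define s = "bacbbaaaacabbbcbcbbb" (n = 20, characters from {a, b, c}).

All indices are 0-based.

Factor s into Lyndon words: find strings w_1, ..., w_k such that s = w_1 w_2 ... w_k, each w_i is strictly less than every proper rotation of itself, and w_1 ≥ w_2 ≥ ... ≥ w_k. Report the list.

emit factor 1: 'b' (i=0, period=1)
emit factor 2: 'acbb' (i=1, period=4)
emit factor 3: 'aaaacabbbcbcbbb' (i=5, period=15)

["b", "acbb", "aaaacabbbcbcbbb"]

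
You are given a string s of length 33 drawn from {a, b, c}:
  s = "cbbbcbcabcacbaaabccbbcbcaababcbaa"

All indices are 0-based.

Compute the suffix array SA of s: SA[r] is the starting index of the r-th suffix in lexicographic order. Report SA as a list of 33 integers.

rank→(start, suffix):
  0 → (32, 'a')
  1 → (31, 'aa')
  2 → (13, 'aaabccbbcbcaababcbaa')
  3 → (24, 'aababcbaa')
  4 → (14, 'aabccbbcbcaababcbaa')
  5 → (25, 'ababcbaa')
  6 → (7, 'abcacbaaabccbbcbcaababcbaa')
  7 → (27, 'abcbaa')
  8 → (15, 'abccbbcbcaababcbaa')
  9 → (10, 'acbaaabccbbcbcaababcbaa')
  10 → (30, 'baa')
  11 → (12, 'baaabccbbcbcaababcbaa')
  12 → (26, 'babcbaa')
  13 → (1, 'bbbcbcabcacbaaabccbbcbcaababcbaa')
  14 → (19, 'bbcbcaababcbaa')
  15 → (2, 'bbcbcabcacbaaabccbbcbcaababcbaa')
  16 → (22, 'bcaababcbaa')
  17 → (5, 'bcabcacbaaabccbbcbcaababcbaa')
  18 → (8, 'bcacbaaabccbbcbcaababcbaa')
  19 → (28, 'bcbaa')
  20 → (20, 'bcbcaababcbaa')
  21 → (3, 'bcbcabcacbaaabccbbcbcaababcbaa')
  22 → (16, 'bccbbcbcaababcbaa')
  23 → (23, 'caababcbaa')
  24 → (6, 'cabcacbaaabccbbcbcaababcbaa')
  25 → (9, 'cacbaaabccbbcbcaababcbaa')
  26 → (29, 'cbaa')
  27 → (11, 'cbaaabccbbcbcaababcbaa')
  28 → (0, 'cbbbcbcabcacbaaabccbbcbcaababcbaa')
  29 → (18, 'cbbcbcaababcbaa')
  30 → (21, 'cbcaababcbaa')
  31 → (4, 'cbcabcacbaaabccbbcbcaababcbaa')
  32 → (17, 'ccbbcbcaababcbaa')

[32, 31, 13, 24, 14, 25, 7, 27, 15, 10, 30, 12, 26, 1, 19, 2, 22, 5, 8, 28, 20, 3, 16, 23, 6, 9, 29, 11, 0, 18, 21, 4, 17]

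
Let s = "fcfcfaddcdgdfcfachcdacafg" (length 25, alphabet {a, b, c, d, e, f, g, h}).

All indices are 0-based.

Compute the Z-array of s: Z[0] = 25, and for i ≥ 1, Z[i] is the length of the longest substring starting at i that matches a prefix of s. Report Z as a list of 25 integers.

Z[0]=25
i=1: i≥r, start 0; Z[1]=0
i=2: i≥r, start 0; Z[2]=3 extend→box=[2,5)
i=3: min(r-i=2, Z[1]=0)=0; Z[3]=0
i=4: min(r-i=1, Z[2]=3)=1; Z[4]=1
i=5: i≥r, start 0; Z[5]=0
i=6: i≥r, start 0; Z[6]=0
i=7: i≥r, start 0; Z[7]=0
i=8: i≥r, start 0; Z[8]=0
i=9: i≥r, start 0; Z[9]=0
i=10: i≥r, start 0; Z[10]=0
i=11: i≥r, start 0; Z[11]=0
i=12: i≥r, start 0; Z[12]=3 extend→box=[12,15)
i=13: min(r-i=2, Z[1]=0)=0; Z[13]=0
i=14: min(r-i=1, Z[2]=3)=1; Z[14]=1
i=15: i≥r, start 0; Z[15]=0
i=16: i≥r, start 0; Z[16]=0
i=17: i≥r, start 0; Z[17]=0
i=18: i≥r, start 0; Z[18]=0
i=19: i≥r, start 0; Z[19]=0
i=20: i≥r, start 0; Z[20]=0
i=21: i≥r, start 0; Z[21]=0
i=22: i≥r, start 0; Z[22]=0
i=23: i≥r, start 0; Z[23]=1 extend→box=[23,24)
i=24: i≥r, start 0; Z[24]=0

[25, 0, 3, 0, 1, 0, 0, 0, 0, 0, 0, 0, 3, 0, 1, 0, 0, 0, 0, 0, 0, 0, 0, 1, 0]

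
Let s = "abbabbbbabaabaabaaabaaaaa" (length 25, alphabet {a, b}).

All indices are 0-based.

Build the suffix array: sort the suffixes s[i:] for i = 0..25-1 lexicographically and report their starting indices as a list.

[24, 23, 22, 21, 20, 16, 17, 13, 10, 18, 14, 11, 8, 0, 3, 19, 15, 12, 9, 7, 2, 6, 1, 5, 4]

sorted suffixes:
  #0 SA[0]=24  'a'
  #1 SA[1]=23  'aa'
  #2 SA[2]=22  'aaa'
  #3 SA[3]=21  'aaaa'
  #4 SA[4]=20  'aaaaa'
  #5 SA[5]=16  'aaabaaaaa'
  #6 SA[6]=17  'aabaaaaa'
  #7 SA[7]=13  'aabaaabaaaaa'
  #8 SA[8]=10  'aabaabaaabaaaaa'
  #9 SA[9]=18  'abaaaaa'
  #10 SA[10]=14  'abaaabaaaaa'
  #11 SA[11]=11  'abaabaaabaaaaa'
  #12 SA[12]=8  'abaabaabaaabaaaaa'
  #13 SA[13]=0  'abbabbbbabaabaabaaabaaaaa'
  #14 SA[14]=3  'abbbbabaabaabaaabaaaaa'
  #15 SA[15]=19  'baaaaa'
  #16 SA[16]=15  'baaabaaaaa'
  #17 SA[17]=12  'baabaaabaaaaa'
  #18 SA[18]=9  'baabaabaaabaaaaa'
  #19 SA[19]=7  'babaabaabaaabaaaaa'
  #20 SA[20]=2  'babbbbabaabaabaaabaaaaa'
  #21 SA[21]=6  'bbabaabaabaaabaaaaa'
  #22 SA[22]=1  'bbabbbbabaabaabaaabaaaaa'
  #23 SA[23]=5  'bbbabaabaabaaabaaaaa'
  #24 SA[24]=4  'bbbbabaabaabaaabaaaaa'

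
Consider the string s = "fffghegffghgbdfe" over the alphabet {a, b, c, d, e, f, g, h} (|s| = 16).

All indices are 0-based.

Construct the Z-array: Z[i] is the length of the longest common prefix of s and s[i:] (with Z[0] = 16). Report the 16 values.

Z[0]=16
i=1: i≥r, start 0; Z[1]=2 extend→box=[1,3)
i=2: min(r-i=1, Z[1]=2)=1; Z[2]=1
i=3: i≥r, start 0; Z[3]=0
i=4: i≥r, start 0; Z[4]=0
i=5: i≥r, start 0; Z[5]=0
i=6: i≥r, start 0; Z[6]=0
i=7: i≥r, start 0; Z[7]=2 extend→box=[7,9)
i=8: min(r-i=1, Z[1]=2)=1; Z[8]=1
i=9: i≥r, start 0; Z[9]=0
i=10: i≥r, start 0; Z[10]=0
i=11: i≥r, start 0; Z[11]=0
i=12: i≥r, start 0; Z[12]=0
i=13: i≥r, start 0; Z[13]=0
i=14: i≥r, start 0; Z[14]=1 extend→box=[14,15)
i=15: i≥r, start 0; Z[15]=0

[16, 2, 1, 0, 0, 0, 0, 2, 1, 0, 0, 0, 0, 0, 1, 0]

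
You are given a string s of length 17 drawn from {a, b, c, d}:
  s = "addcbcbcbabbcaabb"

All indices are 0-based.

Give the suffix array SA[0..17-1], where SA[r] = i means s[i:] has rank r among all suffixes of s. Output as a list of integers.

[13, 14, 9, 0, 16, 8, 15, 10, 11, 6, 4, 12, 7, 5, 3, 2, 1]

rank→(start, suffix):
  0 → (13, 'aabb')
  1 → (14, 'abb')
  2 → (9, 'abbcaabb')
  3 → (0, 'addcbcbcbabbcaabb')
  4 → (16, 'b')
  5 → (8, 'babbcaabb')
  6 → (15, 'bb')
  7 → (10, 'bbcaabb')
  8 → (11, 'bcaabb')
  9 → (6, 'bcbabbcaabb')
  10 → (4, 'bcbcbabbcaabb')
  11 → (12, 'caabb')
  12 → (7, 'cbabbcaabb')
  13 → (5, 'cbcbabbcaabb')
  14 → (3, 'cbcbcbabbcaabb')
  15 → (2, 'dcbcbcbabbcaabb')
  16 → (1, 'ddcbcbcbabbcaabb')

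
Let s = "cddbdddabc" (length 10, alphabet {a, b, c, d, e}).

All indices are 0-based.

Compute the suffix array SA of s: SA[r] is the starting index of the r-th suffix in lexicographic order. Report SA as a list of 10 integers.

[7, 8, 3, 9, 0, 6, 2, 5, 1, 4]

rank | idx | suffix
   0 |   7 | abc
   1 |   8 | bc
   2 |   3 | bdddabc
   3 |   9 | c
   4 |   0 | cddbdddabc
   5 |   6 | dabc
   6 |   2 | dbdddabc
   7 |   5 | ddabc
   8 |   1 | ddbdddabc
   9 |   4 | dddabc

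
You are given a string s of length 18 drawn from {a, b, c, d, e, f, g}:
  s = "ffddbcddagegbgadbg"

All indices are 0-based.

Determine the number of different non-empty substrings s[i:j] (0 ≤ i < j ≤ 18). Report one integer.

rank | idx | suffix
   0 |  14 | adbg
   1 |   8 | agegbgadbg
   2 |   4 | bcddagegbgadbg
   3 |  16 | bg
   4 |  12 | bgadbg
   5 |   5 | cddagegbgadbg
   6 |   7 | dagegbgadbg
   7 |   3 | dbcddagegbgadbg
   8 |  15 | dbg
   9 |   6 | ddagegbgadbg
  10 |   2 | ddbcddagegbgadbg
  11 |  10 | egbgadbg
  12 |   1 | fddbcddagegbgadbg
  13 |   0 | ffddbcddagegbgadbg
  14 |  17 | g
  15 |  13 | gadbg
  16 |  11 | gbgadbg
  17 |   9 | gegbgadbg

SA = [14, 8, 4, 16, 12, 5, 7, 3, 15, 6, 2, 10, 1, 0, 17, 13, 11, 9]
i: (SA[i-1],SA[i]) lcp shared
  1: (14,8) 1 'a'
  2: (8,4) 0 ''
  3: (4,16) 1 'b'
  4: (16,12) 2 'bg'
  5: (12,5) 0 ''
  6: (5,7) 0 ''
  7: (7,3) 1 'd'
  8: (3,15) 2 'db'
  9: (15,6) 1 'd'
  10: (6,2) 2 'dd'
  11: (2,10) 0 ''
  12: (10,1) 0 ''
  13: (1,0) 1 'f'
  14: (0,17) 0 ''
  15: (17,13) 1 'g'
  16: (13,11) 1 'g'
  17: (11,9) 1 'g'

n(n+1)/2 = 18·19/2 = 171
Σ LCP = 0 + 1 + 0 + 1 + 2 + 0 + 0 + 1 + 2 + 1 + 2 + 0 + 0 + 1 + 0 + 1 + 1 + 1 = 14
distinct = 171 − 14 = 157

157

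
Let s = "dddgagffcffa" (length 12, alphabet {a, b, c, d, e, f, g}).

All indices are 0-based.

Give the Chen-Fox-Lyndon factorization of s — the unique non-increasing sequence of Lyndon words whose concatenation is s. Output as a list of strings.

emit factor 1: 'dddg' (i=0, period=4)
emit factor 2: 'agffcff' (i=4, period=7)
emit factor 3: 'a' (i=11, period=1)

["dddg", "agffcff", "a"]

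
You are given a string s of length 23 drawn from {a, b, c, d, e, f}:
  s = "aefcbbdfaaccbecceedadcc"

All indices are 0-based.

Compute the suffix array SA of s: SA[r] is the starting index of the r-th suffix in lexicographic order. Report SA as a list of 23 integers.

[8, 9, 19, 0, 4, 5, 12, 22, 3, 11, 21, 10, 14, 15, 18, 20, 6, 13, 17, 16, 1, 7, 2]

rank | idx | suffix
   0 |   8 | aaccbecceedadcc
   1 |   9 | accbecceedadcc
   2 |  19 | adcc
   3 |   0 | aefcbbdfaaccbecceedadcc
   4 |   4 | bbdfaaccbecceedadcc
   5 |   5 | bdfaaccbecceedadcc
   6 |  12 | becceedadcc
   7 |  22 | c
   8 |   3 | cbbdfaaccbecceedadcc
   9 |  11 | cbecceedadcc
  10 |  21 | cc
  11 |  10 | ccbecceedadcc
  12 |  14 | cceedadcc
  13 |  15 | ceedadcc
  14 |  18 | dadcc
  15 |  20 | dcc
  16 |   6 | dfaaccbecceedadcc
  17 |  13 | ecceedadcc
  18 |  17 | edadcc
  19 |  16 | eedadcc
  20 |   1 | efcbbdfaaccbecceedadcc
  21 |   7 | faaccbecceedadcc
  22 |   2 | fcbbdfaaccbecceedadcc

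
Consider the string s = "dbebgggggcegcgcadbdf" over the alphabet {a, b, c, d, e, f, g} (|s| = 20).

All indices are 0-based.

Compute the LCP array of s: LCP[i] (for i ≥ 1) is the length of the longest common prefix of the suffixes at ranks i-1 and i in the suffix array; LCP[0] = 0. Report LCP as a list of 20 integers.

rank | idx | suffix
   0 |  15 | adbdf
   1 |  17 | bdf
   2 |   1 | bebgggggcegcgcadbdf
   3 |   3 | bgggggcegcgcadbdf
   4 |  14 | cadbdf
   5 |   9 | cegcgcadbdf
   6 |  12 | cgcadbdf
   7 |  16 | dbdf
   8 |   0 | dbebgggggcegcgcadbdf
   9 |  18 | df
  10 |   2 | ebgggggcegcgcadbdf
  11 |  10 | egcgcadbdf
  12 |  19 | f
  13 |  13 | gcadbdf
  14 |   8 | gcegcgcadbdf
  15 |  11 | gcgcadbdf
  16 |   7 | ggcegcgcadbdf
  17 |   6 | gggcegcgcadbdf
  18 |   5 | ggggcegcgcadbdf
  19 |   4 | gggggcegcgcadbdf

SA = [15, 17, 1, 3, 14, 9, 12, 16, 0, 18, 2, 10, 19, 13, 8, 11, 7, 6, 5, 4]
rank  pair      lcp
   1  s[15:],s[17:]  0  ''
   2  s[17:],s[1:]  1  'b'
   3  s[1:],s[3:]  1  'b'
   4  s[3:],s[14:]  0  ''
   5  s[14:],s[9:]  1  'c'
   6  s[9:],s[12:]  1  'c'
   7  s[12:],s[16:]  0  ''
   8  s[16:],s[0:]  2  'db'
   9  s[0:],s[18:]  1  'd'
  10  s[18:],s[2:]  0  ''
  11  s[2:],s[10:]  1  'e'
  12  s[10:],s[19:]  0  ''
  13  s[19:],s[13:]  0  ''
  14  s[13:],s[8:]  2  'gc'
  15  s[8:],s[11:]  2  'gc'
  16  s[11:],s[7:]  1  'g'
  17  s[7:],s[6:]  2  'gg'
  18  s[6:],s[5:]  3  'ggg'
  19  s[5:],s[4:]  4  'gggg'

[0, 0, 1, 1, 0, 1, 1, 0, 2, 1, 0, 1, 0, 0, 2, 2, 1, 2, 3, 4]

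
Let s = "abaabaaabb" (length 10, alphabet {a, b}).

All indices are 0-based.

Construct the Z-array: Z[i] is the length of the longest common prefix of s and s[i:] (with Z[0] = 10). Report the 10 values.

Z[0]=10
i=1: i≥r, start 0; Z[1]=0
i=2: i≥r, start 0; Z[2]=1 extend→box=[2,3)
i=3: i≥r, start 0; Z[3]=4 extend→box=[3,7)
i=4: min(r-i=3, Z[1]=0)=0; Z[4]=0
i=5: min(r-i=2, Z[2]=1)=1; Z[5]=1
i=6: min(r-i=1, Z[3]=4)=1; Z[6]=1
i=7: i≥r, start 0; Z[7]=2 extend→box=[7,9)
i=8: min(r-i=1, Z[1]=0)=0; Z[8]=0
i=9: i≥r, start 0; Z[9]=0

[10, 0, 1, 4, 0, 1, 1, 2, 0, 0]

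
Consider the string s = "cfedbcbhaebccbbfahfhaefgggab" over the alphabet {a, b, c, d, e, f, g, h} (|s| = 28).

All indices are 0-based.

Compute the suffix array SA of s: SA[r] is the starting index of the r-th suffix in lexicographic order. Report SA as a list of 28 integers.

[26, 8, 20, 16, 27, 13, 4, 10, 14, 6, 12, 5, 11, 0, 3, 9, 2, 21, 15, 1, 22, 18, 25, 24, 23, 7, 19, 17]

sorted suffixes:
  #0 SA[0]=26  'ab'
  #1 SA[1]=8  'aebccbbfahfhaefgggab'
  #2 SA[2]=20  'aefgggab'
  #3 SA[3]=16  'ahfhaefgggab'
  #4 SA[4]=27  'b'
  #5 SA[5]=13  'bbfahfhaefgggab'
  #6 SA[6]=4  'bcbhaebccbbfahfhaefgggab'
  #7 SA[7]=10  'bccbbfahfhaefgggab'
  #8 SA[8]=14  'bfahfhaefgggab'
  #9 SA[9]=6  'bhaebccbbfahfhaefgggab'
  #10 SA[10]=12  'cbbfahfhaefgggab'
  #11 SA[11]=5  'cbhaebccbbfahfhaefgggab'
  #12 SA[12]=11  'ccbbfahfhaefgggab'
  #13 SA[13]=0  'cfedbcbhaebccbbfahfhaefgggab'
  #14 SA[14]=3  'dbcbhaebccbbfahfhaefgggab'
  #15 SA[15]=9  'ebccbbfahfhaefgggab'
  #16 SA[16]=2  'edbcbhaebccbbfahfhaefgggab'
  #17 SA[17]=21  'efgggab'
  #18 SA[18]=15  'fahfhaefgggab'
  #19 SA[19]=1  'fedbcbhaebccbbfahfhaefgggab'
  #20 SA[20]=22  'fgggab'
  #21 SA[21]=18  'fhaefgggab'
  #22 SA[22]=25  'gab'
  #23 SA[23]=24  'ggab'
  #24 SA[24]=23  'gggab'
  #25 SA[25]=7  'haebccbbfahfhaefgggab'
  #26 SA[26]=19  'haefgggab'
  #27 SA[27]=17  'hfhaefgggab'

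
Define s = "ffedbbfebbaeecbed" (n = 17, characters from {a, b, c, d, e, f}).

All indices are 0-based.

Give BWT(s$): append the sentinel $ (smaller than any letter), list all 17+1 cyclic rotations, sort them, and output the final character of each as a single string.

rank  rotation            last
    0  $ffedbbfebbaeecbed  d
    1  aeecbed$ffedbbfebb  b
    2  baeecbed$ffedbbfeb  b
    3  bbaeecbed$ffedbbfe  e
    4  bbfebbaeecbed$ffed  d
    5  bed$ffedbbfebbaeec  c
    6  bfebbaeecbed$ffedb  b
    7  cbed$ffedbbfebbaee  e
    8  d$ffedbbfebbaeecbe  e
    9  dbbfebbaeecbed$ffe  e
   10  ebbaeecbed$ffedbbf  f
   11  ecbed$ffedbbfebbae  e
   12  ed$ffedbbfebbaeecb  b
   13  edbbfebbaeecbed$ff  f
   14  eecbed$ffedbbfebba  a
   15  febbaeecbed$ffedbb  b
   16  fedbbfebbaeecbed$f  f
   17  ffedbbfebbaeecbed$  $

dbbedcbeeefebfabf$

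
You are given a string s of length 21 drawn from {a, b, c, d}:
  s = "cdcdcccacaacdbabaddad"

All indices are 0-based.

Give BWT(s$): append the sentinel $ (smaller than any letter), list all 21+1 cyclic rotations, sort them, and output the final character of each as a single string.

dcbcadbdaaccdad$adccca

rank  rotation                last
    0  $cdcdcccacaacdbabaddad  d
    1  aacdbabaddad$cdcdcccac  c
    2  abaddad$cdcdcccacaacdb  b
    3  acaacdbabaddad$cdcdccc  c
    4  acdbabaddad$cdcdcccaca  a
    5  ad$cdcdcccacaacdbabadd  d
    6  addad$cdcdcccacaacdbab  b
    7  babaddad$cdcdcccacaacd  d
    8  baddad$cdcdcccacaacdba  a
    9  caacdbabaddad$cdcdccca  a
   10  cacaacdbabaddad$cdcdcc  c
   11  ccacaacdbabaddad$cdcdc  c
   12  cccacaacdbabaddad$cdcd  d
   13  cdbabaddad$cdcdcccacaa  a
   14  cdcccacaacdbabaddad$cd  d
   15  cdcdcccacaacdbabaddad$  $
   16  d$cdcdcccacaacdbabadda  a
   17  dad$cdcdcccacaacdbabad  d
   18  dbabaddad$cdcdcccacaac  c
   19  dcccacaacdbabaddad$cdc  c
   20  dcdcccacaacdbabaddad$c  c
   21  ddad$cdcdcccacaacdbaba  a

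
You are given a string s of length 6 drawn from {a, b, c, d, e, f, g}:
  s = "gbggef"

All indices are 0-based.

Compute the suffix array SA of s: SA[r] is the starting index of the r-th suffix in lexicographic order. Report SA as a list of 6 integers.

rank | idx | suffix
   0 |   1 | bggef
   1 |   4 | ef
   2 |   5 | f
   3 |   0 | gbggef
   4 |   3 | gef
   5 |   2 | ggef

[1, 4, 5, 0, 3, 2]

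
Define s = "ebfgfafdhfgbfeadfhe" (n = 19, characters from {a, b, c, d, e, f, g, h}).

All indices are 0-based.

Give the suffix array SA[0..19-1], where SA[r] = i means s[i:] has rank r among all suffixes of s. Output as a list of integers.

sorted suffixes:
  #0 SA[0]=14  'adfhe'
  #1 SA[1]=5  'afdhfgbfeadfhe'
  #2 SA[2]=11  'bfeadfhe'
  #3 SA[3]=1  'bfgfafdhfgbfeadfhe'
  #4 SA[4]=15  'dfhe'
  #5 SA[5]=7  'dhfgbfeadfhe'
  #6 SA[6]=18  'e'
  #7 SA[7]=13  'eadfhe'
  #8 SA[8]=0  'ebfgfafdhfgbfeadfhe'
  #9 SA[9]=4  'fafdhfgbfeadfhe'
  #10 SA[10]=6  'fdhfgbfeadfhe'
  #11 SA[11]=12  'feadfhe'
  #12 SA[12]=9  'fgbfeadfhe'
  #13 SA[13]=2  'fgfafdhfgbfeadfhe'
  #14 SA[14]=16  'fhe'
  #15 SA[15]=10  'gbfeadfhe'
  #16 SA[16]=3  'gfafdhfgbfeadfhe'
  #17 SA[17]=17  'he'
  #18 SA[18]=8  'hfgbfeadfhe'

[14, 5, 11, 1, 15, 7, 18, 13, 0, 4, 6, 12, 9, 2, 16, 10, 3, 17, 8]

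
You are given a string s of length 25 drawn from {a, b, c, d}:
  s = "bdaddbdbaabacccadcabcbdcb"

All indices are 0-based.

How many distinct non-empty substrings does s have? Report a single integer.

294

rank | idx | suffix
   0 |   8 | aabacccadcabcbdcb
   1 |   9 | abacccadcabcbdcb
   2 |  18 | abcbdcb
   3 |  11 | acccadcabcbdcb
   4 |  15 | adcabcbdcb
   5 |   2 | addbdbaabacccadcabcbdcb
   6 |  24 | b
   7 |   7 | baabacccadcabcbdcb
   8 |  10 | bacccadcabcbdcb
   9 |  19 | bcbdcb
  10 |   0 | bdaddbdbaabacccadcabcbdcb
  11 |   5 | bdbaabacccadcabcbdcb
  12 |  21 | bdcb
  13 |  17 | cabcbdcb
  14 |  14 | cadcabcbdcb
  15 |  23 | cb
  16 |  20 | cbdcb
  17 |  13 | ccadcabcbdcb
  18 |  12 | cccadcabcbdcb
  19 |   1 | daddbdbaabacccadcabcbdcb
  20 |   6 | dbaabacccadcabcbdcb
  21 |   4 | dbdbaabacccadcabcbdcb
  22 |  16 | dcabcbdcb
  23 |  22 | dcb
  24 |   3 | ddbdbaabacccadcabcbdcb

SA = [8, 9, 18, 11, 15, 2, 24, 7, 10, 19, 0, 5, 21, 17, 14, 23, 20, 13, 12, 1, 6, 4, 16, 22, 3]
[i] adj suffixes → lcp
  [1] 8/9 → 1 ('a')
  [2] 9/18 → 2 ('ab')
  [3] 18/11 → 1 ('a')
  [4] 11/15 → 1 ('a')
  [5] 15/2 → 2 ('ad')
  [6] 2/24 → 0 ('')
  [7] 24/7 → 1 ('b')
  [8] 7/10 → 2 ('ba')
  [9] 10/19 → 1 ('b')
  [10] 19/0 → 1 ('b')
  [11] 0/5 → 2 ('bd')
  [12] 5/21 → 2 ('bd')
  [13] 21/17 → 0 ('')
  [14] 17/14 → 2 ('ca')
  [15] 14/23 → 1 ('c')
  [16] 23/20 → 2 ('cb')
  [17] 20/13 → 1 ('c')
  [18] 13/12 → 2 ('cc')
  [19] 12/1 → 0 ('')
  [20] 1/6 → 1 ('d')
  [21] 6/4 → 2 ('db')
  [22] 4/16 → 1 ('d')
  [23] 16/22 → 2 ('dc')
  [24] 22/3 → 1 ('d')

n(n+1)/2 = 25·26/2 = 325
Σ LCP = 0 + 1 + 2 + 1 + 1 + 2 + 0 + 1 + 2 + 1 + 1 + 2 + 2 + 0 + 2 + 1 + 2 + 1 + 2 + 0 + 1 + 2 + 1 + 2 + 1 = 31
distinct = 325 − 31 = 294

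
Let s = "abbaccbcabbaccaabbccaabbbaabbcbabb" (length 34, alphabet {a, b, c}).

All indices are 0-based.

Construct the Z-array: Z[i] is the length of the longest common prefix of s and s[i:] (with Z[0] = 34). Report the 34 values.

[34, 0, 0, 1, 0, 0, 0, 0, 6, 0, 0, 1, 0, 0, 1, 3, 0, 0, 0, 0, 1, 3, 0, 0, 0, 1, 3, 0, 0, 0, 0, 3, 0, 0]

Z[0]=34
i=1: outside box; Z[1]=0
i=2: outside box; Z[2]=0
i=3: outside box; Z[3]=1 scan→box=[3,4)
i=4: outside box; Z[4]=0
i=5: outside box; Z[5]=0
i=6: outside box; Z[6]=0
i=7: outside box; Z[7]=0
i=8: outside box; Z[8]=6 scan→box=[8,14)
i=9: min(r-i=5, Z[1]=0)=0; Z[9]=0
i=10: min(r-i=4, Z[2]=0)=0; Z[10]=0
i=11: min(r-i=3, Z[3]=1)=1; Z[11]=1
i=12: min(r-i=2, Z[4]=0)=0; Z[12]=0
i=13: min(r-i=1, Z[5]=0)=0; Z[13]=0
i=14: outside box; Z[14]=1 scan→box=[14,15)
i=15: outside box; Z[15]=3 scan→box=[15,18)
i=16: min(r-i=2, Z[1]=0)=0; Z[16]=0
i=17: min(r-i=1, Z[2]=0)=0; Z[17]=0
i=18: outside box; Z[18]=0
i=19: outside box; Z[19]=0
i=20: outside box; Z[20]=1 scan→box=[20,21)
i=21: outside box; Z[21]=3 scan→box=[21,24)
i=22: min(r-i=2, Z[1]=0)=0; Z[22]=0
i=23: min(r-i=1, Z[2]=0)=0; Z[23]=0
i=24: outside box; Z[24]=0
i=25: outside box; Z[25]=1 scan→box=[25,26)
i=26: outside box; Z[26]=3 scan→box=[26,29)
i=27: min(r-i=2, Z[1]=0)=0; Z[27]=0
i=28: min(r-i=1, Z[2]=0)=0; Z[28]=0
i=29: outside box; Z[29]=0
i=30: outside box; Z[30]=0
i=31: outside box; Z[31]=3 scan→box=[31,34)
i=32: min(r-i=2, Z[1]=0)=0; Z[32]=0
i=33: min(r-i=1, Z[2]=0)=0; Z[33]=0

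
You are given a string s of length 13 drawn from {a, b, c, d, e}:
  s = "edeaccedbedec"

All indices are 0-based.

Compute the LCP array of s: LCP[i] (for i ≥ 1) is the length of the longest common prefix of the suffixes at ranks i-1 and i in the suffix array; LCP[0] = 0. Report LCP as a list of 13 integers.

rank→(start, suffix):
  0 → (3, 'accedbedec')
  1 → (8, 'bedec')
  2 → (12, 'c')
  3 → (4, 'ccedbedec')
  4 → (5, 'cedbedec')
  5 → (7, 'dbedec')
  6 → (1, 'deaccedbedec')
  7 → (10, 'dec')
  8 → (2, 'eaccedbedec')
  9 → (11, 'ec')
  10 → (6, 'edbedec')
  11 → (0, 'edeaccedbedec')
  12 → (9, 'edec')

SA = [3, 8, 12, 4, 5, 7, 1, 10, 2, 11, 6, 0, 9]
rank  pair      lcp
   1  s[3:],s[8:]  0  ''
   2  s[8:],s[12:]  0  ''
   3  s[12:],s[4:]  1  'c'
   4  s[4:],s[5:]  1  'c'
   5  s[5:],s[7:]  0  ''
   6  s[7:],s[1:]  1  'd'
   7  s[1:],s[10:]  2  'de'
   8  s[10:],s[2:]  0  ''
   9  s[2:],s[11:]  1  'e'
  10  s[11:],s[6:]  1  'e'
  11  s[6:],s[0:]  2  'ed'
  12  s[0:],s[9:]  3  'ede'

[0, 0, 0, 1, 1, 0, 1, 2, 0, 1, 1, 2, 3]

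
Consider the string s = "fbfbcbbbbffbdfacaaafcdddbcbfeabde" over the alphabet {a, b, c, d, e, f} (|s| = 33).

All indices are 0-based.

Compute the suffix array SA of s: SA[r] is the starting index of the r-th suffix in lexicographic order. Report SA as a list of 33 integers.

[16, 17, 29, 14, 18, 5, 6, 7, 3, 24, 30, 11, 1, 26, 8, 15, 4, 25, 20, 23, 22, 21, 31, 12, 32, 28, 13, 2, 10, 0, 19, 27, 9]

sorted suffixes:
  #0 SA[0]=16  'aaafcdddbcbfeabde'
  #1 SA[1]=17  'aafcdddbcbfeabde'
  #2 SA[2]=29  'abde'
  #3 SA[3]=14  'acaaafcdddbcbfeabde'
  #4 SA[4]=18  'afcdddbcbfeabde'
  #5 SA[5]=5  'bbbbffbdfacaaafcdddbcbfeabde'
  #6 SA[6]=6  'bbbffbdfacaaafcdddbcbfeabde'
  #7 SA[7]=7  'bbffbdfacaaafcdddbcbfeabde'
  #8 SA[8]=3  'bcbbbbffbdfacaaafcdddbcbfeabde'
  #9 SA[9]=24  'bcbfeabde'
  #10 SA[10]=30  'bde'
  #11 SA[11]=11  'bdfacaaafcdddbcbfeabde'
  #12 SA[12]=1  'bfbcbbbbffbdfacaaafcdddbcbfeabde'
  #13 SA[13]=26  'bfeabde'
  #14 SA[14]=8  'bffbdfacaaafcdddbcbfeabde'
  #15 SA[15]=15  'caaafcdddbcbfeabde'
  #16 SA[16]=4  'cbbbbffbdfacaaafcdddbcbfeabde'
  #17 SA[17]=25  'cbfeabde'
  #18 SA[18]=20  'cdddbcbfeabde'
  #19 SA[19]=23  'dbcbfeabde'
  #20 SA[20]=22  'ddbcbfeabde'
  #21 SA[21]=21  'dddbcbfeabde'
  #22 SA[22]=31  'de'
  #23 SA[23]=12  'dfacaaafcdddbcbfeabde'
  #24 SA[24]=32  'e'
  #25 SA[25]=28  'eabde'
  #26 SA[26]=13  'facaaafcdddbcbfeabde'
  #27 SA[27]=2  'fbcbbbbffbdfacaaafcdddbcbfeabde'
  #28 SA[28]=10  'fbdfacaaafcdddbcbfeabde'
  #29 SA[29]=0  'fbfbcbbbbffbdfacaaafcdddbcbfeabde'
  #30 SA[30]=19  'fcdddbcbfeabde'
  #31 SA[31]=27  'feabde'
  #32 SA[32]=9  'ffbdfacaaafcdddbcbfeabde'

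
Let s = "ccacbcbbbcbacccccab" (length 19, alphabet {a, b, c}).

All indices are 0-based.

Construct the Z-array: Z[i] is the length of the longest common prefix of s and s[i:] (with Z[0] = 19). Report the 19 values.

[19, 1, 0, 1, 0, 1, 0, 0, 0, 1, 0, 0, 2, 2, 2, 3, 1, 0, 0]

Z[0]=19
i=1: fresh scan; Z[1]=1 grow→box=[1,2)
i=2: fresh scan; Z[2]=0
i=3: fresh scan; Z[3]=1 grow→box=[3,4)
i=4: fresh scan; Z[4]=0
i=5: fresh scan; Z[5]=1 grow→box=[5,6)
i=6: fresh scan; Z[6]=0
i=7: fresh scan; Z[7]=0
i=8: fresh scan; Z[8]=0
i=9: fresh scan; Z[9]=1 grow→box=[9,10)
i=10: fresh scan; Z[10]=0
i=11: fresh scan; Z[11]=0
i=12: fresh scan; Z[12]=2 grow→box=[12,14)
i=13: min(r-i=1, Z[1]=1)=1; Z[13]=2 grow→box=[13,15)
i=14: min(r-i=1, Z[1]=1)=1; Z[14]=2 grow→box=[14,16)
i=15: min(r-i=1, Z[1]=1)=1; Z[15]=3 grow→box=[15,18)
i=16: min(r-i=2, Z[1]=1)=1; Z[16]=1
i=17: min(r-i=1, Z[2]=0)=0; Z[17]=0
i=18: fresh scan; Z[18]=0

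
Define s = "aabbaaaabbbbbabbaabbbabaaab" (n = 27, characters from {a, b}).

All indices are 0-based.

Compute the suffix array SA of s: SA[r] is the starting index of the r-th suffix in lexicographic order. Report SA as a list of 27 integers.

[4, 23, 5, 24, 0, 16, 6, 25, 21, 1, 13, 17, 7, 26, 3, 22, 15, 20, 12, 2, 14, 19, 11, 18, 10, 9, 8]

rank→(start, suffix):
  0 → (4, 'aaaabbbbbabbaabbbabaaab')
  1 → (23, 'aaab')
  2 → (5, 'aaabbbbbabbaabbbabaaab')
  3 → (24, 'aab')
  4 → (0, 'aabbaaaabbbbbabbaabbbabaaab')
  5 → (16, 'aabbbabaaab')
  6 → (6, 'aabbbbbabbaabbbabaaab')
  7 → (25, 'ab')
  8 → (21, 'abaaab')
  9 → (1, 'abbaaaabbbbbabbaabbbabaaab')
  10 → (13, 'abbaabbbabaaab')
  11 → (17, 'abbbabaaab')
  12 → (7, 'abbbbbabbaabbbabaaab')
  13 → (26, 'b')
  14 → (3, 'baaaabbbbbabbaabbbabaaab')
  15 → (22, 'baaab')
  16 → (15, 'baabbbabaaab')
  17 → (20, 'babaaab')
  18 → (12, 'babbaabbbabaaab')
  19 → (2, 'bbaaaabbbbbabbaabbbabaaab')
  20 → (14, 'bbaabbbabaaab')
  21 → (19, 'bbabaaab')
  22 → (11, 'bbabbaabbbabaaab')
  23 → (18, 'bbbabaaab')
  24 → (10, 'bbbabbaabbbabaaab')
  25 → (9, 'bbbbabbaabbbabaaab')
  26 → (8, 'bbbbbabbaabbbabaaab')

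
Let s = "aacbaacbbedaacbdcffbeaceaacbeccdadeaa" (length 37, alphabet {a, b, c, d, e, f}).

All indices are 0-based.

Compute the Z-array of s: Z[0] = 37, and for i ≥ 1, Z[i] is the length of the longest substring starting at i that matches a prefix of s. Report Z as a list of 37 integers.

[37, 1, 0, 0, 4, 1, 0, 0, 0, 0, 0, 4, 1, 0, 0, 0, 0, 0, 0, 0, 0, 1, 0, 0, 4, 1, 0, 0, 0, 0, 0, 0, 1, 0, 0, 2, 1]

Z[0]=37
i=1: fresh scan; Z[1]=1 grow→box=[1,2)
i=2: fresh scan; Z[2]=0
i=3: fresh scan; Z[3]=0
i=4: fresh scan; Z[4]=4 grow→box=[4,8)
i=5: min(r-i=3, Z[1]=1)=1; Z[5]=1
i=6: min(r-i=2, Z[2]=0)=0; Z[6]=0
i=7: min(r-i=1, Z[3]=0)=0; Z[7]=0
i=8: fresh scan; Z[8]=0
i=9: fresh scan; Z[9]=0
i=10: fresh scan; Z[10]=0
i=11: fresh scan; Z[11]=4 grow→box=[11,15)
i=12: min(r-i=3, Z[1]=1)=1; Z[12]=1
i=13: min(r-i=2, Z[2]=0)=0; Z[13]=0
i=14: min(r-i=1, Z[3]=0)=0; Z[14]=0
i=15: fresh scan; Z[15]=0
i=16: fresh scan; Z[16]=0
i=17: fresh scan; Z[17]=0
i=18: fresh scan; Z[18]=0
i=19: fresh scan; Z[19]=0
i=20: fresh scan; Z[20]=0
i=21: fresh scan; Z[21]=1 grow→box=[21,22)
i=22: fresh scan; Z[22]=0
i=23: fresh scan; Z[23]=0
i=24: fresh scan; Z[24]=4 grow→box=[24,28)
i=25: min(r-i=3, Z[1]=1)=1; Z[25]=1
i=26: min(r-i=2, Z[2]=0)=0; Z[26]=0
i=27: min(r-i=1, Z[3]=0)=0; Z[27]=0
i=28: fresh scan; Z[28]=0
i=29: fresh scan; Z[29]=0
i=30: fresh scan; Z[30]=0
i=31: fresh scan; Z[31]=0
i=32: fresh scan; Z[32]=1 grow→box=[32,33)
i=33: fresh scan; Z[33]=0
i=34: fresh scan; Z[34]=0
i=35: fresh scan; Z[35]=2 grow→box=[35,37)
i=36: min(r-i=1, Z[1]=1)=1; Z[36]=1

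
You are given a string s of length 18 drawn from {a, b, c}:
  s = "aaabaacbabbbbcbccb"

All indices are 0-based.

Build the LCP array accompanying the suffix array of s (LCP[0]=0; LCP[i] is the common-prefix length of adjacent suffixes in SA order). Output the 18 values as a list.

sorted suffixes:
  #0 SA[0]=0  'aaabaacbabbbbcbccb'
  #1 SA[1]=1  'aabaacbabbbbcbccb'
  #2 SA[2]=4  'aacbabbbbcbccb'
  #3 SA[3]=2  'abaacbabbbbcbccb'
  #4 SA[4]=8  'abbbbcbccb'
  #5 SA[5]=5  'acbabbbbcbccb'
  #6 SA[6]=17  'b'
  #7 SA[7]=3  'baacbabbbbcbccb'
  #8 SA[8]=7  'babbbbcbccb'
  #9 SA[9]=9  'bbbbcbccb'
  #10 SA[10]=10  'bbbcbccb'
  #11 SA[11]=11  'bbcbccb'
  #12 SA[12]=12  'bcbccb'
  #13 SA[13]=14  'bccb'
  #14 SA[14]=16  'cb'
  #15 SA[15]=6  'cbabbbbcbccb'
  #16 SA[16]=13  'cbccb'
  #17 SA[17]=15  'ccb'

SA = [0, 1, 4, 2, 8, 5, 17, 3, 7, 9, 10, 11, 12, 14, 16, 6, 13, 15]
rank  pair      lcp
   1  s[0:],s[1:]  2  'aa'
   2  s[1:],s[4:]  2  'aa'
   3  s[4:],s[2:]  1  'a'
   4  s[2:],s[8:]  2  'ab'
   5  s[8:],s[5:]  1  'a'
   6  s[5:],s[17:]  0  ''
   7  s[17:],s[3:]  1  'b'
   8  s[3:],s[7:]  2  'ba'
   9  s[7:],s[9:]  1  'b'
  10  s[9:],s[10:]  3  'bbb'
  11  s[10:],s[11:]  2  'bb'
  12  s[11:],s[12:]  1  'b'
  13  s[12:],s[14:]  2  'bc'
  14  s[14:],s[16:]  0  ''
  15  s[16:],s[6:]  2  'cb'
  16  s[6:],s[13:]  2  'cb'
  17  s[13:],s[15:]  1  'c'

[0, 2, 2, 1, 2, 1, 0, 1, 2, 1, 3, 2, 1, 2, 0, 2, 2, 1]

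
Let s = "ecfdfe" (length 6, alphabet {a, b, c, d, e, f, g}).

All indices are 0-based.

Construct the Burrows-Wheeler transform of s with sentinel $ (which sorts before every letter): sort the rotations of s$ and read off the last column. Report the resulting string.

rank  rotation last
    0  $ecfdfe  e
    1  cfdfe$e  e
    2  dfe$ecf  f
    3  e$ecfdf  f
    4  ecfdfe$  $
    5  fdfe$ec  c
    6  fe$ecfd  d

eeff$cd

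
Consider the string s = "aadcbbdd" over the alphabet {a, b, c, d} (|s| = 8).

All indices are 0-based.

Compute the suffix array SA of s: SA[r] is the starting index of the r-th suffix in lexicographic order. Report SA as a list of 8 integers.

sorted suffixes:
  #0 SA[0]=0  'aadcbbdd'
  #1 SA[1]=1  'adcbbdd'
  #2 SA[2]=4  'bbdd'
  #3 SA[3]=5  'bdd'
  #4 SA[4]=3  'cbbdd'
  #5 SA[5]=7  'd'
  #6 SA[6]=2  'dcbbdd'
  #7 SA[7]=6  'dd'

[0, 1, 4, 5, 3, 7, 2, 6]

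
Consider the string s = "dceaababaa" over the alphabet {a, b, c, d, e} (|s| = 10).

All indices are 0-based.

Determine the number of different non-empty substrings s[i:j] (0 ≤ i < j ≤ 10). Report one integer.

46

rank | idx | suffix
   0 |   9 | a
   1 |   8 | aa
   2 |   3 | aababaa
   3 |   6 | abaa
   4 |   4 | ababaa
   5 |   7 | baa
   6 |   5 | babaa
   7 |   1 | ceaababaa
   8 |   0 | dceaababaa
   9 |   2 | eaababaa

SA = [9, 8, 3, 6, 4, 7, 5, 1, 0, 2]
i: (SA[i-1],SA[i]) lcp shared
  1: (9,8) 1 'a'
  2: (8,3) 2 'aa'
  3: (3,6) 1 'a'
  4: (6,4) 3 'aba'
  5: (4,7) 0 ''
  6: (7,5) 2 'ba'
  7: (5,1) 0 ''
  8: (1,0) 0 ''
  9: (0,2) 0 ''

n(n+1)/2 = 10·11/2 = 55
Σ LCP = 0 + 1 + 2 + 1 + 3 + 0 + 2 + 0 + 0 + 0 = 9
distinct = 55 − 9 = 46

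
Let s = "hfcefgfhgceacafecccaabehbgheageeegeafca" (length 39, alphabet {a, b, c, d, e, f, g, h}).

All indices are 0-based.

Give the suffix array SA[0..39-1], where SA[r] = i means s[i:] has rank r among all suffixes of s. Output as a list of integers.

rank | idx | suffix
   0 |  38 | a
   1 |  19 | aabehbgheageeegeafca
   2 |  20 | abehbgheageeegeafca
   3 |  11 | acafecccaabehbgheageeegeafca
   4 |  35 | afca
   5 |  13 | afecccaabehbgheageeegeafca
   6 |  28 | ageeegeafca
   7 |  21 | behbgheageeegeafca
   8 |  24 | bgheageeegeafca
   9 |  37 | ca
  10 |  18 | caabehbgheageeegeafca
  11 |  12 | cafecccaabehbgheageeegeafca
  12 |  17 | ccaabehbgheageeegeafca
  13 |  16 | cccaabehbgheageeegeafca
  14 |   9 | ceacafecccaabehbgheageeegeafca
  15 |   2 | cefgfhgceacafecccaabehbgheageeegeafca
  16 |  10 | eacafecccaabehbgheageeegeafca
  17 |  34 | eafca
  18 |  27 | eageeegeafca
  19 |  15 | ecccaabehbgheageeegeafca
  20 |  30 | eeegeafca
  21 |  31 | eegeafca
  22 |   3 | efgfhgceacafecccaabehbgheageeegeafca
  23 |  32 | egeafca
  24 |  22 | ehbgheageeegeafca
  25 |  36 | fca
  26 |   1 | fcefgfhgceacafecccaabehbgheageeegeafca
  27 |  14 | fecccaabehbgheageeegeafca
  28 |   4 | fgfhgceacafecccaabehbgheageeegeafca
  29 |   6 | fhgceacafecccaabehbgheageeegeafca
  30 |   8 | gceacafecccaabehbgheageeegeafca
  31 |  33 | geafca
  32 |  29 | geeegeafca
  33 |   5 | gfhgceacafecccaabehbgheageeegeafca
  34 |  25 | gheageeegeafca
  35 |  23 | hbgheageeegeafca
  36 |  26 | heageeegeafca
  37 |   0 | hfcefgfhgceacafecccaabehbgheageeegeafca
  38 |   7 | hgceacafecccaabehbgheageeegeafca

[38, 19, 20, 11, 35, 13, 28, 21, 24, 37, 18, 12, 17, 16, 9, 2, 10, 34, 27, 15, 30, 31, 3, 32, 22, 36, 1, 14, 4, 6, 8, 33, 29, 5, 25, 23, 26, 0, 7]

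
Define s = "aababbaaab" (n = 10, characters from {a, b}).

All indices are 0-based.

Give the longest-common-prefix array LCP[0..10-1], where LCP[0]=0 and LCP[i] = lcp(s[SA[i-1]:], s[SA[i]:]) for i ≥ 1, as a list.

rank | idx | suffix
   0 |   6 | aaab
   1 |   7 | aab
   2 |   0 | aababbaaab
   3 |   8 | ab
   4 |   1 | ababbaaab
   5 |   3 | abbaaab
   6 |   9 | b
   7 |   5 | baaab
   8 |   2 | babbaaab
   9 |   4 | bbaaab

SA = [6, 7, 0, 8, 1, 3, 9, 5, 2, 4]
rank  pair      lcp
   1  s[6:],s[7:]  2  'aa'
   2  s[7:],s[0:]  3  'aab'
   3  s[0:],s[8:]  1  'a'
   4  s[8:],s[1:]  2  'ab'
   5  s[1:],s[3:]  2  'ab'
   6  s[3:],s[9:]  0  ''
   7  s[9:],s[5:]  1  'b'
   8  s[5:],s[2:]  2  'ba'
   9  s[2:],s[4:]  1  'b'

[0, 2, 3, 1, 2, 2, 0, 1, 2, 1]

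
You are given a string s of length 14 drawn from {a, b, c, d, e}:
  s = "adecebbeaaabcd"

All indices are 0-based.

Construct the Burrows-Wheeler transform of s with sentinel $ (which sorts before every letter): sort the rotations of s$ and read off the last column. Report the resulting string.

deaa$eabbecabcd

rank  rotation         last
    0  $adecebbeaaabcd  d
    1  aaabcd$adecebbe  e
    2  aabcd$adecebbea  a
    3  abcd$adecebbeaa  a
    4  adecebbeaaabcd$  $
    5  bbeaaabcd$adece  e
    6  bcd$adecebbeaaa  a
    7  beaaabcd$adeceb  b
    8  cd$adecebbeaaab  b
    9  cebbeaaabcd$ade  e
   10  d$adecebbeaaabc  c
   11  decebbeaaabcd$a  a
   12  eaaabcd$adecebb  b
   13  ebbeaaabcd$adec  c
   14  ecebbeaaabcd$ad  d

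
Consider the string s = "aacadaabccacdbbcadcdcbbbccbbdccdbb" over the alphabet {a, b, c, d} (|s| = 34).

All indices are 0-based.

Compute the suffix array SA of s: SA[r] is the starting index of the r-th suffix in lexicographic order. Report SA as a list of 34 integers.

[5, 0, 6, 1, 10, 3, 16, 33, 32, 21, 13, 22, 26, 14, 7, 23, 27, 9, 2, 15, 20, 25, 8, 24, 29, 30, 11, 18, 4, 31, 12, 19, 28, 17]

sorted suffixes:
  #0 SA[0]=5  'aabccacdbbcadcdcbbbccbbdccdbb'
  #1 SA[1]=0  'aacadaabccacdbbcadcdcbbbccbbdccdbb'
  #2 SA[2]=6  'abccacdbbcadcdcbbbccbbdccdbb'
  #3 SA[3]=1  'acadaabccacdbbcadcdcbbbccbbdccdbb'
  #4 SA[4]=10  'acdbbcadcdcbbbccbbdccdbb'
  #5 SA[5]=3  'adaabccacdbbcadcdcbbbccbbdccdbb'
  #6 SA[6]=16  'adcdcbbbccbbdccdbb'
  #7 SA[7]=33  'b'
  #8 SA[8]=32  'bb'
  #9 SA[9]=21  'bbbccbbdccdbb'
  #10 SA[10]=13  'bbcadcdcbbbccbbdccdbb'
  #11 SA[11]=22  'bbccbbdccdbb'
  #12 SA[12]=26  'bbdccdbb'
  #13 SA[13]=14  'bcadcdcbbbccbbdccdbb'
  #14 SA[14]=7  'bccacdbbcadcdcbbbccbbdccdbb'
  #15 SA[15]=23  'bccbbdccdbb'
  #16 SA[16]=27  'bdccdbb'
  #17 SA[17]=9  'cacdbbcadcdcbbbccbbdccdbb'
  #18 SA[18]=2  'cadaabccacdbbcadcdcbbbccbbdccdbb'
  #19 SA[19]=15  'cadcdcbbbccbbdccdbb'
  #20 SA[20]=20  'cbbbccbbdccdbb'
  #21 SA[21]=25  'cbbdccdbb'
  #22 SA[22]=8  'ccacdbbcadcdcbbbccbbdccdbb'
  #23 SA[23]=24  'ccbbdccdbb'
  #24 SA[24]=29  'ccdbb'
  #25 SA[25]=30  'cdbb'
  #26 SA[26]=11  'cdbbcadcdcbbbccbbdccdbb'
  #27 SA[27]=18  'cdcbbbccbbdccdbb'
  #28 SA[28]=4  'daabccacdbbcadcdcbbbccbbdccdbb'
  #29 SA[29]=31  'dbb'
  #30 SA[30]=12  'dbbcadcdcbbbccbbdccdbb'
  #31 SA[31]=19  'dcbbbccbbdccdbb'
  #32 SA[32]=28  'dccdbb'
  #33 SA[33]=17  'dcdcbbbccbbdccdbb'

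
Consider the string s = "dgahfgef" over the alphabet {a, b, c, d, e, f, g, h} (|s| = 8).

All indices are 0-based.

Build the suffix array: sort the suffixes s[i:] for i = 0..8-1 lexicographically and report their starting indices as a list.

rank→(start, suffix):
  0 → (2, 'ahfgef')
  1 → (0, 'dgahfgef')
  2 → (6, 'ef')
  3 → (7, 'f')
  4 → (4, 'fgef')
  5 → (1, 'gahfgef')
  6 → (5, 'gef')
  7 → (3, 'hfgef')

[2, 0, 6, 7, 4, 1, 5, 3]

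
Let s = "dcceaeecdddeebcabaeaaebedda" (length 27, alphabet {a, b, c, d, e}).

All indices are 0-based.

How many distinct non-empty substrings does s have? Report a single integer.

349

sorted suffixes:
  #0 SA[0]=26  'a'
  #1 SA[1]=19  'aaebedda'
  #2 SA[2]=15  'abaeaaebedda'
  #3 SA[3]=17  'aeaaebedda'
  #4 SA[4]=20  'aebedda'
  #5 SA[5]=4  'aeecdddeebcabaeaaebedda'
  #6 SA[6]=16  'baeaaebedda'
  #7 SA[7]=13  'bcabaeaaebedda'
  #8 SA[8]=22  'bedda'
  #9 SA[9]=14  'cabaeaaebedda'
  #10 SA[10]=1  'cceaeecdddeebcabaeaaebedda'
  #11 SA[11]=7  'cdddeebcabaeaaebedda'
  #12 SA[12]=2  'ceaeecdddeebcabaeaaebedda'
  #13 SA[13]=25  'da'
  #14 SA[14]=0  'dcceaeecdddeebcabaeaaebedda'
  #15 SA[15]=24  'dda'
  #16 SA[16]=8  'dddeebcabaeaaebedda'
  #17 SA[17]=9  'ddeebcabaeaaebedda'
  #18 SA[18]=10  'deebcabaeaaebedda'
  #19 SA[19]=18  'eaaebedda'
  #20 SA[20]=3  'eaeecdddeebcabaeaaebedda'
  #21 SA[21]=12  'ebcabaeaaebedda'
  #22 SA[22]=21  'ebedda'
  #23 SA[23]=6  'ecdddeebcabaeaaebedda'
  #24 SA[24]=23  'edda'
  #25 SA[25]=11  'eebcabaeaaebedda'
  #26 SA[26]=5  'eecdddeebcabaeaaebedda'

SA = [26, 19, 15, 17, 20, 4, 16, 13, 22, 14, 1, 7, 2, 25, 0, 24, 8, 9, 10, 18, 3, 12, 21, 6, 23, 11, 5]
i: (SA[i-1],SA[i]) lcp shared
  1: (26,19) 1 'a'
  2: (19,15) 1 'a'
  3: (15,17) 1 'a'
  4: (17,20) 2 'ae'
  5: (20,4) 2 'ae'
  6: (4,16) 0 ''
  7: (16,13) 1 'b'
  8: (13,22) 1 'b'
  9: (22,14) 0 ''
  10: (14,1) 1 'c'
  11: (1,7) 1 'c'
  12: (7,2) 1 'c'
  13: (2,25) 0 ''
  14: (25,0) 1 'd'
  15: (0,24) 1 'd'
  16: (24,8) 2 'dd'
  17: (8,9) 2 'dd'
  18: (9,10) 1 'd'
  19: (10,18) 0 ''
  20: (18,3) 2 'ea'
  21: (3,12) 1 'e'
  22: (12,21) 2 'eb'
  23: (21,6) 1 'e'
  24: (6,23) 1 'e'
  25: (23,11) 1 'e'
  26: (11,5) 2 'ee'

n(n+1)/2 = 27·28/2 = 378
Σ LCP = 0 + 1 + 1 + 1 + 2 + 2 + 0 + 1 + 1 + 0 + 1 + 1 + 1 + 0 + 1 + 1 + 2 + 2 + 1 + 0 + 2 + 1 + 2 + 1 + 1 + 1 + 2 = 29
distinct = 378 − 29 = 349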